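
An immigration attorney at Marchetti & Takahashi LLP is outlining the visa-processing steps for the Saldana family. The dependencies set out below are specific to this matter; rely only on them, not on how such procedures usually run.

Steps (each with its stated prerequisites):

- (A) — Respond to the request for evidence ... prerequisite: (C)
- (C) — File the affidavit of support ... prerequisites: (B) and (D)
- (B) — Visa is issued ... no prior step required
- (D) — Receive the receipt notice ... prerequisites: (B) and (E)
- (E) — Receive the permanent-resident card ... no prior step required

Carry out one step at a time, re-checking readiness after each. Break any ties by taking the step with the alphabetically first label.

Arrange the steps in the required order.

Nothing is required for (B) and (E). (B) has the earlier label → (B) first.
(E) is the only step now ready → (E).
Next only (D) has its prerequisites met → (D).
(C) needed (B) and (D), now all done → (C).
Next only (A) has its prerequisites met → (A).

(B) → (E) → (D) → (C) → (A)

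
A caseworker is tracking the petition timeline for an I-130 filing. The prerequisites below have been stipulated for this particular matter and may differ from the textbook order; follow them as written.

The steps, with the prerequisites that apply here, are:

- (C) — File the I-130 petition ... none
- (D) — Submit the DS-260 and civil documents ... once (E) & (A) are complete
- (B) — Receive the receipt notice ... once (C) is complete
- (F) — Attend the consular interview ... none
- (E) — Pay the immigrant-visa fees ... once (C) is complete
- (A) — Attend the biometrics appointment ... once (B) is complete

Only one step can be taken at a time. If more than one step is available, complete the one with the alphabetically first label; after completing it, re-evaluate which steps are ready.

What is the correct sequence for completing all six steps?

Nothing is required for (C) and (F). (C) has the earlier label → (C) first.
(B) and (E) now also ready, so the ready set is {(B), (E), (F)}; (B) has the earlier label → (B).
(A) now also ready, so the ready set is {(A), (E), (F)}; (A) has the earlier label → (A).
Ready: (E) and (F). (E) has the earlier label → (E).
(D) now also ready, so the ready set is {(D), (F)}; (D) has the earlier label → (D).
Next only (F) has its prerequisites met → (F).

(C) → (B) → (A) → (E) → (D) → (F)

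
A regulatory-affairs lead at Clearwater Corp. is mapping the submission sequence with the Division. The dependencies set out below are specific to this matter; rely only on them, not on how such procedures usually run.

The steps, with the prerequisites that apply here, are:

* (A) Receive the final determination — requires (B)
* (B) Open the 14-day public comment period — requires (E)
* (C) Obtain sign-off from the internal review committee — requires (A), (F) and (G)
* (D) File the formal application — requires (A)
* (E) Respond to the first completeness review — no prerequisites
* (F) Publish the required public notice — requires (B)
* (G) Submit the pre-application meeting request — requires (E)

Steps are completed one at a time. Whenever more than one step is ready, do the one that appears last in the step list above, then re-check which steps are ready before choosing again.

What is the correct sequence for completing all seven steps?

(E), (G), (B), (F), (A), (D), (C)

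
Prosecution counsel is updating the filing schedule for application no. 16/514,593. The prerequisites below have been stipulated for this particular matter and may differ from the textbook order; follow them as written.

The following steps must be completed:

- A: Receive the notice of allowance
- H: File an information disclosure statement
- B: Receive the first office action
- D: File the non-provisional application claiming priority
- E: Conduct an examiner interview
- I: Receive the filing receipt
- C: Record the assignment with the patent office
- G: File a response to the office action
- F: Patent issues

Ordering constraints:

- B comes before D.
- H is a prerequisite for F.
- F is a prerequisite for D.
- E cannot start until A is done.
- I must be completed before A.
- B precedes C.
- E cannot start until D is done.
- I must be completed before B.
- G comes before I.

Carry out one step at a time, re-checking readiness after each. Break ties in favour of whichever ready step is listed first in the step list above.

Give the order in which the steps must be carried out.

H G I A B C F D E

Nothing is required for H and G. H is listed earlier → H first.
Ready: G and F. G is listed earlier → G.
Ready: I and F. I is listed earlier → I.
Ready: A, B and F. A is listed earlier → A.
B and F are both available; B is listed earlier → B.
C and F are both available; C is listed earlier → C.
That leaves F as the only ready step → F.
D needed B and F, now all done → D.
Next only E has its prerequisites met → E.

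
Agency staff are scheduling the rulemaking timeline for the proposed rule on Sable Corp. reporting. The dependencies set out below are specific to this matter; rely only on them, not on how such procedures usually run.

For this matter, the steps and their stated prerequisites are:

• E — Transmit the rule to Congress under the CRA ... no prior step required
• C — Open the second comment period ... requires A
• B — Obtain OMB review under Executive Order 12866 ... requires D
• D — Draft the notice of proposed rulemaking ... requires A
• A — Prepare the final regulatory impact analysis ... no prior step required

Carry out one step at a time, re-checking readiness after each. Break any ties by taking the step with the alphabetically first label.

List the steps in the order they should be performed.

A → C → D → B → E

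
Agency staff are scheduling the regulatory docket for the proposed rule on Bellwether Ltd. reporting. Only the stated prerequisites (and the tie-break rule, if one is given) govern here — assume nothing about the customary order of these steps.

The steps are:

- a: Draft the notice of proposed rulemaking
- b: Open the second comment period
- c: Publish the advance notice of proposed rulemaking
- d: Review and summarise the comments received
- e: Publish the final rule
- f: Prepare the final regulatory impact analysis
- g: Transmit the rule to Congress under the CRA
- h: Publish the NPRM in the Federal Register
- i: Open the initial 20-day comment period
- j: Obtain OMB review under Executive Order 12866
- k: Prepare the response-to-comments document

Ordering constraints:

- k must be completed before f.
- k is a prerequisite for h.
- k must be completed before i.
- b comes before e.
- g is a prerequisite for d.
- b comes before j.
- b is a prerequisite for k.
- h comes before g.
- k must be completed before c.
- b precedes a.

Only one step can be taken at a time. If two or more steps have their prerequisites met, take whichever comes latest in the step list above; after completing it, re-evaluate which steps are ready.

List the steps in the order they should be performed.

b k j i h g f e d c a

b has no prerequisites → b first.
k, j, e and a are all available; k is listed later → k.
Now j, i, h, f, e, c and a have their prerequisites met. j is listed later, so j next.
Ready: i, h, f, e, c and a. i is listed later → i.
Now h, f, e, c and a have their prerequisites met. h is listed later, so h next.
Ready: g, f, e, c and a. g is listed later → g.
f, e, d, c and a are all available; f is listed later → f.
e, d, c and a are all available; e is listed later → e.
d, c and a are all available; d is listed later → d.
c and a are both available; c is listed later → c.
a needed b, now all done → a.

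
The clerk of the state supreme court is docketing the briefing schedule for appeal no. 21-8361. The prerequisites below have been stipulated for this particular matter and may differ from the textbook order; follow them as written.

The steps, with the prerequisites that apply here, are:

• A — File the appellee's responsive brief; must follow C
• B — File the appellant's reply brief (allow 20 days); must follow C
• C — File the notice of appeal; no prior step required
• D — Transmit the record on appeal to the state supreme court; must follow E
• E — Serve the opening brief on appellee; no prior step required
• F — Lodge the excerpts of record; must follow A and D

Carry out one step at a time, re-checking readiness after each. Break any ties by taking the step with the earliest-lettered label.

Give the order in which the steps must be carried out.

Nothing is required for C and E. C has the earlier label → C first.
A, B and E are all available; A has the earlier label → A.
Ready: B and E. B has the earlier label → B.
E is the only step now ready → E.
D needed E, now all done → D.
That leaves F as the only ready step → F.

C A B E D F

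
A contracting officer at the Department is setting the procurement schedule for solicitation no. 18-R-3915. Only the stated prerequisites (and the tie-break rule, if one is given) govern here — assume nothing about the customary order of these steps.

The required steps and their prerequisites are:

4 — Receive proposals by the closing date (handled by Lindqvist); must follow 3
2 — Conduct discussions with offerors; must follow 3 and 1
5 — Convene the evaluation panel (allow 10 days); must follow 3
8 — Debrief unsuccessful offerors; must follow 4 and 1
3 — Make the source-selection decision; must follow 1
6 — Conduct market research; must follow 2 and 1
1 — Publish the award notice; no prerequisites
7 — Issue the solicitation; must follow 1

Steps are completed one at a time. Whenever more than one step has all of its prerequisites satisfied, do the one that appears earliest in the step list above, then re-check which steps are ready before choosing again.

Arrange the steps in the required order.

1 → 3 → 4 → 2 → 5 → 8 → 6 → 7

Only 1 has no prerequisites, so it is first.
3 and 7 are both available; 3 is listed earlier → 3.
4, 2 and 5 now also ready, so the ready set is {4, 2, 5, 7}; 4 is listed earlier → 4.
Ready: 2, 5, 8 and 7. 2 is listed earlier → 2.
6 now also ready, so the ready set is {5, 8, 6, 7}; 5 is listed earlier → 5.
Now 8, 6 and 7 have their prerequisites met. 8 is listed earlier, so 8 next.
6 and 7 are both available; 6 is listed earlier → 6.
7 needed 1, now all done → 7.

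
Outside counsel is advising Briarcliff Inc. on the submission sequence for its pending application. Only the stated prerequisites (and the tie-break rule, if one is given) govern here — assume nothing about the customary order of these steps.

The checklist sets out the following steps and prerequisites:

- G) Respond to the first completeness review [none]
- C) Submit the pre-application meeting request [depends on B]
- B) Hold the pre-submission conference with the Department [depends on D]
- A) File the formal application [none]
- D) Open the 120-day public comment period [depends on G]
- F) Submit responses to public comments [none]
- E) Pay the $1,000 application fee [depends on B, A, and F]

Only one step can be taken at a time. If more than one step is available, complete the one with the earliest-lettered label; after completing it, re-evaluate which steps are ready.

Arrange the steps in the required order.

A, F and G have no prerequisites; A has the earlier label, so A is first.
Ready: F and G. F has the earlier label → F.
Next only G has its prerequisites met → G.
D needed G, now all done → D.
That leaves B as the only ready step → B.
Ready: C and E. C has the earlier label → C.
Next only E has its prerequisites met → E.

A, F, G, D, B, C, E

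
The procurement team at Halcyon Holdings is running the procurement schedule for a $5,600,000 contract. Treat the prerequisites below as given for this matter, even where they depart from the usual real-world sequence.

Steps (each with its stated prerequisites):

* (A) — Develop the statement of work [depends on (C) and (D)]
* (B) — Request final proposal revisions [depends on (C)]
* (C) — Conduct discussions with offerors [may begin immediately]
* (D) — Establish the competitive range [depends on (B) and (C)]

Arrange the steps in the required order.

(C) → (B) → (D) → (A)

Only (C) has no prerequisites, so it is first.
Next only (B) has its prerequisites met → (B).
(D) needed (B) and (C), now all done → (D).
That leaves (A) as the only ready step → (A).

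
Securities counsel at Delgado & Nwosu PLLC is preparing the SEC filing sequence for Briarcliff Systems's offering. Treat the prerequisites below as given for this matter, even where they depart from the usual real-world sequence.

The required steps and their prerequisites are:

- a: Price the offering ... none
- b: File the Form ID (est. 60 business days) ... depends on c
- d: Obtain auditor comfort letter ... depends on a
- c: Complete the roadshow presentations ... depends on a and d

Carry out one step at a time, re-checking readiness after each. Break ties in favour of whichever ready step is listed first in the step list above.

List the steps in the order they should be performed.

a d c b

a has no prerequisites → a first.
d needed a, now all done → d.
That leaves c as the only ready step → c.
b is the only step now ready → b.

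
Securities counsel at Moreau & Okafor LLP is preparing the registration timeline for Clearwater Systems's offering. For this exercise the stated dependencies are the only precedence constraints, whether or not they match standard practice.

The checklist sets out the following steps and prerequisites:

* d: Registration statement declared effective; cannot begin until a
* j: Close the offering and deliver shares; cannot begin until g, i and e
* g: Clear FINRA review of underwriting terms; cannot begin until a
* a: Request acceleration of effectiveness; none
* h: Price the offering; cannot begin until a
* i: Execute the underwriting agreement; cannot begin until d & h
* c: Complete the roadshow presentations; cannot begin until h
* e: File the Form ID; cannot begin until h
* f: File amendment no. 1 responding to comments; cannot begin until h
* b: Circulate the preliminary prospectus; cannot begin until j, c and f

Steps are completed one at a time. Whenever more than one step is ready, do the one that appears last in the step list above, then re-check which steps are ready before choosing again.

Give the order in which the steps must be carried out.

a → h → f → e → c → g → d → i → j → b

a has no prerequisites → a first.
h, g and d are all available; h is listed later → h.
f, e and c now also ready, so the ready set is {f, e, c, g, d}; f is listed later → f.
e, c, g and d are all available; e is listed later → e.
Now c, g and d have their prerequisites met. c is listed later, so c next.
g and d are both available; g is listed later → g.
Next only d has its prerequisites met → d.
Next only i has its prerequisites met → i.
That leaves j as the only ready step → j.
b needed f, c and j, now all done → b.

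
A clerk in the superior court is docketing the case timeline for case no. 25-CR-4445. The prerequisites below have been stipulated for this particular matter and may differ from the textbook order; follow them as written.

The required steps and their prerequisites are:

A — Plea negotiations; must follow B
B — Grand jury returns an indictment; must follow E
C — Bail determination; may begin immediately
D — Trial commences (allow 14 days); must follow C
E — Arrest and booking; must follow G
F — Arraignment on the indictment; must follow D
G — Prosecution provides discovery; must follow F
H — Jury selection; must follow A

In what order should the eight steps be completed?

C is the only step with nothing outstanding, so it goes first.
That leaves D as the only ready step → D.
Next only F has its prerequisites met → F.
G needed F, now all done → G.
That leaves E as the only ready step → E.
B is the only step now ready → B.
Next only A has its prerequisites met → A.
That leaves H as the only ready step → H.

C → D → F → G → E → B → A → H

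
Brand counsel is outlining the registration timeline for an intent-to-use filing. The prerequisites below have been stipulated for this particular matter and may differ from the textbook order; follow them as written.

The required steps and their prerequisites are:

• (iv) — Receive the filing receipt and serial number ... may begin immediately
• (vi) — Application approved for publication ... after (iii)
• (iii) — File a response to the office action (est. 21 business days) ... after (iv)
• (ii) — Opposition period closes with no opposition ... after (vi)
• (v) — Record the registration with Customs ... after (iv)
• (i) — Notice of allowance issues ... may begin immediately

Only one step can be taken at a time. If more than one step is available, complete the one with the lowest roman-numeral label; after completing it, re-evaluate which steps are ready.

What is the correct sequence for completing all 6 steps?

Nothing is required for (i) and (iv). (i) has the earlier label → (i) first.
That leaves (iv) as the only ready step → (iv).
Ready: (iii) and (v). (iii) has the earlier label → (iii).
(vi) now also ready, so the ready set is {(v), (vi)}; (v) has the earlier label → (v).
(vi) is the only step now ready → (vi).
(ii) needed (vi), now all done → (ii).

(i) → (iv) → (iii) → (v) → (vi) → (ii)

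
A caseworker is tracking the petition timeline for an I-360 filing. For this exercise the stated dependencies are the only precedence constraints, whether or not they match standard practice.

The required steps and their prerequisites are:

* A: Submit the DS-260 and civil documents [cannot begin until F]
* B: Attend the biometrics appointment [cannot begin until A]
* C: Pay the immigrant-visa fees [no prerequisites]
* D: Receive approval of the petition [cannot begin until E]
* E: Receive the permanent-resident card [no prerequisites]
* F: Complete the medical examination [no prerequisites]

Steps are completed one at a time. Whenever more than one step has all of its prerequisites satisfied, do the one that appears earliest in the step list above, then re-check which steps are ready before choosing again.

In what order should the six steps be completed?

C → E → D → F → A → B

C, E and F have no prerequisites; C is listed earlier, so C is first.
Ready: E and F. E is listed earlier → E.
Ready: D and F. D is listed earlier → D.
Next only F has its prerequisites met → F.
A is the only step now ready → A.
Next only B has its prerequisites met → B.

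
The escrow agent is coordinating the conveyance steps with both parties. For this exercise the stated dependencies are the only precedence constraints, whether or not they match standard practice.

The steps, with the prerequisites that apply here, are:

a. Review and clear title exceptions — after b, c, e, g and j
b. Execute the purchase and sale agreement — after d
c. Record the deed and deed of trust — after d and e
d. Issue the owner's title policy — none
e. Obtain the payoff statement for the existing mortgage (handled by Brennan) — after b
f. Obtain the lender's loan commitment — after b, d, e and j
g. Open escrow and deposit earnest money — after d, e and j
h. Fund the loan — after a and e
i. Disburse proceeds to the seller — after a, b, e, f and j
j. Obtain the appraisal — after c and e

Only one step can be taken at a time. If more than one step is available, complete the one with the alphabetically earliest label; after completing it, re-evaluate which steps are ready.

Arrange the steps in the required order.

d b e c j f g a h i

d has no prerequisites → d first.
That leaves b as the only ready step → b.
e is the only step now ready → e.
That leaves c as the only ready step → c.
j is the only step now ready → j.
f and g are both available; f has the earlier label → f.
That leaves g as the only ready step → g.
a needed b, c, e, g and j, now all done → a.
Now h and i have their prerequisites met. h has the earlier label, so h next.
Next only i has its prerequisites met → i.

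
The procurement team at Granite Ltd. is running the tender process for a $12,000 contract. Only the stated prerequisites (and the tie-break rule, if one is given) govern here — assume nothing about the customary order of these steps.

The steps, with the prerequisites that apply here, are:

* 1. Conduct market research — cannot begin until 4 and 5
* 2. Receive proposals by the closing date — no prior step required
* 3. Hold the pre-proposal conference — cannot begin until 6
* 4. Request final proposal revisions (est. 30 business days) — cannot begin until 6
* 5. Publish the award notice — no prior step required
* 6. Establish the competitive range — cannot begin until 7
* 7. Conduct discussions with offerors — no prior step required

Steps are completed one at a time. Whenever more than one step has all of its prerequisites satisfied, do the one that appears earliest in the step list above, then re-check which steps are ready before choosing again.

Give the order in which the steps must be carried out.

Nothing is required for 2, 5 and 7. 2 is listed earlier → 2 first.
5 and 7 are both available; 5 is listed earlier → 5.
Next only 7 has its prerequisites met → 7.
6 is the only step now ready → 6.
3 and 4 are both available; 3 is listed earlier → 3.
That leaves 4 as the only ready step → 4.
That leaves 1 as the only ready step → 1.

2, 5, 7, 6, 3, 4, 1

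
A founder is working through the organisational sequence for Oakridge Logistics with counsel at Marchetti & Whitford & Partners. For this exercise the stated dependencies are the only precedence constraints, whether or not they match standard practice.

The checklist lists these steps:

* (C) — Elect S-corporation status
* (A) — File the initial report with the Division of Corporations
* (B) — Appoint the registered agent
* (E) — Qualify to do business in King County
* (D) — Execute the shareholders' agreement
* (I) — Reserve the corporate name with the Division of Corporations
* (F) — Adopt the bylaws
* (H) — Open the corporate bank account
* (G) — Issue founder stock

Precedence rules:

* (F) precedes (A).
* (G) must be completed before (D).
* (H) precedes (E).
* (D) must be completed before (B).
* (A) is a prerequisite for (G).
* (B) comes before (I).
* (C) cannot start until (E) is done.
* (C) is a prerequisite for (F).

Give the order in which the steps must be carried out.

(H), (E), (C), (F), (A), (G), (D), (B), (I)

(H) has no prerequisites → (H) first.
That leaves (E) as the only ready step → (E).
That leaves (C) as the only ready step → (C).
(F) is the only step now ready → (F).
(A) is the only step now ready → (A).
That leaves (G) as the only ready step → (G).
(D) is the only step now ready → (D).
That leaves (B) as the only ready step → (B).
(I) needed (B), now all done → (I).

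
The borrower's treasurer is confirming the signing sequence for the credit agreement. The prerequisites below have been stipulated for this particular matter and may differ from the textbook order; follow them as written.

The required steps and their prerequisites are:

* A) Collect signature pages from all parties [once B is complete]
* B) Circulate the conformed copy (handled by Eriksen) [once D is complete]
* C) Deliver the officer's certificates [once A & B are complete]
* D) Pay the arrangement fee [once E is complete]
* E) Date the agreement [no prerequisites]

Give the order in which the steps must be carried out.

E has no prerequisites → E first.
That leaves D as the only ready step → D.
B needed D, now all done → B.
A is the only step now ready → A.
C needed A and B, now all done → C.

E, D, B, A, C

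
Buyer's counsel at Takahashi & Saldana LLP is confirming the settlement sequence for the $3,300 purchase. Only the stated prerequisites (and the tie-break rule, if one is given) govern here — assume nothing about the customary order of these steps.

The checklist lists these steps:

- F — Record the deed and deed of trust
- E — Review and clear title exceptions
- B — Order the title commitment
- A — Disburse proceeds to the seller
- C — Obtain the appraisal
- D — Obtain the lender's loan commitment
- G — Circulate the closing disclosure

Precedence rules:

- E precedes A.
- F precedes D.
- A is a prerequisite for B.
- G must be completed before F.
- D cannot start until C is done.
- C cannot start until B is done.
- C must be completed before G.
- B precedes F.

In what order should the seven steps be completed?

Only E has no prerequisites, so it is first.
That leaves A as the only ready step → A.
B needed A, now all done → B.
C is the only step now ready → C.
Next only G has its prerequisites met → G.
That leaves F as the only ready step → F.
D needed F and C, now all done → D.

E → A → B → C → G → F → D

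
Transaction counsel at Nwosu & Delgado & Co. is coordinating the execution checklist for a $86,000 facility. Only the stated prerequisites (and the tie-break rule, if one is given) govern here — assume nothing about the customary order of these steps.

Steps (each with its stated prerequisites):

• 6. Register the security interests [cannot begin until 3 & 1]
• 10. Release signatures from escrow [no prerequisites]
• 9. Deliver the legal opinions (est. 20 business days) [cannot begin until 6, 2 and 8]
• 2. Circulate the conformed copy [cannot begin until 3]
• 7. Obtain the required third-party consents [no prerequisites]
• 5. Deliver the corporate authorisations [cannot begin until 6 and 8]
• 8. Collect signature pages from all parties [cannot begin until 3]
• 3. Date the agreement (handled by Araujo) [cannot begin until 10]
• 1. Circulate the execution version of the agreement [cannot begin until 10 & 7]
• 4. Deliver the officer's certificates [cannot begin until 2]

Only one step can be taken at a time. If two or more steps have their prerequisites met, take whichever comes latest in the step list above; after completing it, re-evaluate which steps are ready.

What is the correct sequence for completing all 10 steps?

Nothing is required for 7 and 10. 7 is listed later → 7 first.
10 is the only step now ready → 10.
Now 1 and 3 have their prerequisites met. 1 is listed later, so 1 next.
3 needed 10, now all done → 3.
Now 8, 2 and 6 have their prerequisites met. 8 is listed later, so 8 next.
Now 2 and 6 have their prerequisites met. 2 is listed later, so 2 next.
Now 4 and 6 have their prerequisites met. 4 is listed later, so 4 next.
6 needed 1 and 3, now all done → 6.
Now 5 and 9 have their prerequisites met. 5 is listed later, so 5 next.
Next only 9 has its prerequisites met → 9.

7, 10, 1, 3, 8, 2, 4, 6, 5, 9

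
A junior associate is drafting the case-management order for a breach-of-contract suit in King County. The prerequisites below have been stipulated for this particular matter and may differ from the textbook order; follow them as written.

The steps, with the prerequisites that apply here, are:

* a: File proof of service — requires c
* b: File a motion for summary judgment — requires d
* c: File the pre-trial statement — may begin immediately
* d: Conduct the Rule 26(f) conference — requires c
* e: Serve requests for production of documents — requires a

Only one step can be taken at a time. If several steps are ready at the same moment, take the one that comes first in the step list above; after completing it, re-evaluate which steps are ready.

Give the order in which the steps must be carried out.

c is the only step with nothing outstanding, so it goes first.
Now a and d have their prerequisites met. a is listed earlier, so a next.
e now also ready, so the ready set is {d, e}; d is listed earlier → d.
b and e are both available; b is listed earlier → b.
That leaves e as the only ready step → e.

c, a, d, b, e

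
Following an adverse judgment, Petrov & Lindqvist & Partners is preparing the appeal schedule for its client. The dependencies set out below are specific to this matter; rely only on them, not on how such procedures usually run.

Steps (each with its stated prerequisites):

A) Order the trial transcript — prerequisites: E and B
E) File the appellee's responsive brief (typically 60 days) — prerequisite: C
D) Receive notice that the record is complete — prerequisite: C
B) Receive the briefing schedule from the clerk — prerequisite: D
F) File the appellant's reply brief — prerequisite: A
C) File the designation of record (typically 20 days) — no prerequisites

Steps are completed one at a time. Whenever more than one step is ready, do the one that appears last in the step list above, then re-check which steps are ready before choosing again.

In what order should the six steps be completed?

C → D → B → E → A → F

C is the only step with nothing outstanding, so it goes first.
Now D and E have their prerequisites met. D is listed later, so D next.
B now also ready, so the ready set is {B, E}; B is listed later → B.
That leaves E as the only ready step → E.
A needed B and E, now all done → A.
F needed A, now all done → F.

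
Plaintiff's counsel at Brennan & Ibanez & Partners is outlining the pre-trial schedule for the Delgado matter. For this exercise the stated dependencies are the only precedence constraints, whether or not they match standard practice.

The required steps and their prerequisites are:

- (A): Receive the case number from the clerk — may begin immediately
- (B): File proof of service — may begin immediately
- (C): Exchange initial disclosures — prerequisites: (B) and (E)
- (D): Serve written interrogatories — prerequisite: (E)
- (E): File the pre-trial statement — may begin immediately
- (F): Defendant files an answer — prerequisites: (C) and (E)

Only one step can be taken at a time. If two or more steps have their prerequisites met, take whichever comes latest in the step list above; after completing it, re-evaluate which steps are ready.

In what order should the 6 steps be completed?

(E) (D) (B) (C) (F) (A)

(E), (B) and (A) have no prerequisites; (E) is listed later, so (E) is first.
(D) now also ready, so the ready set is {(D), (B), (A)}; (D) is listed later → (D).
(B) and (A) are both available; (B) is listed later → (B).
Now (C) and (A) have their prerequisites met. (C) is listed later, so (C) next.
(F) and (A) are both available; (F) is listed later → (F).
(A) is the only step now ready → (A).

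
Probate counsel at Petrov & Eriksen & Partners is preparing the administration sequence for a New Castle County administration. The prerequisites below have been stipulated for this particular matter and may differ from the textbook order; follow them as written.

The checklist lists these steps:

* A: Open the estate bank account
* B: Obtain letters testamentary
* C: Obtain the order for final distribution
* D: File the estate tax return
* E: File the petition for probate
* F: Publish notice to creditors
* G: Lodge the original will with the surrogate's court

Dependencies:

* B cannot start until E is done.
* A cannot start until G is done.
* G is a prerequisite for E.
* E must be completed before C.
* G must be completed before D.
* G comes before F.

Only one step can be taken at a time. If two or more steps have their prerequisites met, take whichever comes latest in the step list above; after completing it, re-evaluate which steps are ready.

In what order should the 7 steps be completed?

G F E D C B A

Only G has no prerequisites, so it is first.
F, E, D and A are all available; F is listed later → F.
Now E, D and A have their prerequisites met. E is listed later, so E next.
C and B now also ready, so the ready set is {D, C, B, A}; D is listed later → D.
Now C, B and A have their prerequisites met. C is listed later, so C next.
Now B and A have their prerequisites met. B is listed later, so B next.
Next only A has its prerequisites met → A.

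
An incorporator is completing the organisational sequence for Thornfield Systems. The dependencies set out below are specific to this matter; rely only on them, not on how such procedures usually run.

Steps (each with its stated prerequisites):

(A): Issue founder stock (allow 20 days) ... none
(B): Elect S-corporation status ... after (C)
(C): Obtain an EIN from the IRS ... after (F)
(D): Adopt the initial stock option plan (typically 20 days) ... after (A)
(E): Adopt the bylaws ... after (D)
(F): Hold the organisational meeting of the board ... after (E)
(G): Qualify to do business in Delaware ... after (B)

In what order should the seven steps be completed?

(A) → (D) → (E) → (F) → (C) → (B) → (G)

(A) has no prerequisites → (A) first.
That leaves (D) as the only ready step → (D).
(E) is the only step now ready → (E).
Next only (F) has its prerequisites met → (F).
(C) is the only step now ready → (C).
(B) needed (C), now all done → (B).
(G) needed (B), now all done → (G).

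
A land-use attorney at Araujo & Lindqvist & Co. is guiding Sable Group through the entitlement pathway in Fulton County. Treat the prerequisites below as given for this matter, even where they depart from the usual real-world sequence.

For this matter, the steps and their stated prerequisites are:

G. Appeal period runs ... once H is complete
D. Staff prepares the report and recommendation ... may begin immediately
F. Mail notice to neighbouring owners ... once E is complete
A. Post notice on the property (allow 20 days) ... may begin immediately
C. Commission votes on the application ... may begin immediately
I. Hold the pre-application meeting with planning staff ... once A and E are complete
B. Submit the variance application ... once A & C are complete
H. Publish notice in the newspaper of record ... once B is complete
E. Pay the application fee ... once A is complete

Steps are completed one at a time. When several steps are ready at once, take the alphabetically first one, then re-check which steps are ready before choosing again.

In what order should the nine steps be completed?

Nothing is required for A, C and D. A has the earlier label → A first.
C, D and E are all available; C has the earlier label → C.
Ready: B, D and E. B has the earlier label → B.
Now D, E and H have their prerequisites met. D has the earlier label, so D next.
Now E and H have their prerequisites met. E has the earlier label, so E next.
F and I now also ready, so the ready set is {F, H, I}; F has the earlier label → F.
Now H and I have their prerequisites met. H has the earlier label, so H next.
G now also ready, so the ready set is {G, I}; G has the earlier label → G.
Next only I has its prerequisites met → I.

A C B D E F H G I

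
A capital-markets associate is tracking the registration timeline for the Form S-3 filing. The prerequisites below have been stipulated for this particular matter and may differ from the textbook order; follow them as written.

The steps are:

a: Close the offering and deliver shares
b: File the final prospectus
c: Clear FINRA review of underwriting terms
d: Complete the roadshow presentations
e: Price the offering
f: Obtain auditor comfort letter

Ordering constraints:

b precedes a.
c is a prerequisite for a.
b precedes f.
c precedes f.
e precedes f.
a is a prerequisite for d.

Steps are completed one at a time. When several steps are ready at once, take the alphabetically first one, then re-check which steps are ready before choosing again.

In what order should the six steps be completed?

b, c and e have no prerequisites; b has the earlier label, so b is first.
Now c and e have their prerequisites met. c has the earlier label, so c next.
a now also ready, so the ready set is {a, e}; a has the earlier label → a.
d and e are both available; d has the earlier label → d.
Next only e has its prerequisites met → e.
f needed b, c and e, now all done → f.

b, c, a, d, e, f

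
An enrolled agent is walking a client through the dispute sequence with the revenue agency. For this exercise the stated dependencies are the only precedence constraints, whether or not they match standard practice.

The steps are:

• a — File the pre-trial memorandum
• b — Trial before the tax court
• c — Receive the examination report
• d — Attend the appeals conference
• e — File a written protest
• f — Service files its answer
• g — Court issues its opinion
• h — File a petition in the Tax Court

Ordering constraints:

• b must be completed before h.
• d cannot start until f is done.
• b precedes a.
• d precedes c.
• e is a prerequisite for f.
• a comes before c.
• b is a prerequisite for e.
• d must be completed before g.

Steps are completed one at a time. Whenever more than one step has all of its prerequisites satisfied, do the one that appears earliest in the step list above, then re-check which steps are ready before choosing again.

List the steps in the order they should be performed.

b, a, e, f, d, c, g, h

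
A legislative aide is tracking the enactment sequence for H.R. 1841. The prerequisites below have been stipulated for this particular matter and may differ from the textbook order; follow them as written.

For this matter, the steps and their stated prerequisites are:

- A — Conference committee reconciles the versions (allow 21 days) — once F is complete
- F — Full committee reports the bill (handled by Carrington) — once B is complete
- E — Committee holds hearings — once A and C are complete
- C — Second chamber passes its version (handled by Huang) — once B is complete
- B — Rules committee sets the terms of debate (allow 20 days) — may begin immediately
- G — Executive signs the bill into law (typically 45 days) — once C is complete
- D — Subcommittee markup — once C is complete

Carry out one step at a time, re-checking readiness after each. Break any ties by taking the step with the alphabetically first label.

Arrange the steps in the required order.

B has no prerequisites → B first.
Now C and F have their prerequisites met. C has the earlier label, so C next.
D and G now also ready, so the ready set is {D, F, G}; D has the earlier label → D.
Ready: F and G. F has the earlier label → F.
A now also ready, so the ready set is {A, G}; A has the earlier label → A.
E now also ready, so the ready set is {E, G}; E has the earlier label → E.
G needed C, now all done → G.

B, C, D, F, A, E, G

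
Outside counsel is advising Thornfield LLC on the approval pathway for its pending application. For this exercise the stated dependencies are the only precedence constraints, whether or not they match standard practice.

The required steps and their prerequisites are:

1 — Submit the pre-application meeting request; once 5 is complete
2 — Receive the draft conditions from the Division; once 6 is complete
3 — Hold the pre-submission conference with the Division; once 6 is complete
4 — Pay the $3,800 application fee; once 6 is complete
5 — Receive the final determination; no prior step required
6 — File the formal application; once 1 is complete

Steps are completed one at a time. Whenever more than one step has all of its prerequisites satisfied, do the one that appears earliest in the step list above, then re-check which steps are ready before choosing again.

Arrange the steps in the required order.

5 1 6 2 3 4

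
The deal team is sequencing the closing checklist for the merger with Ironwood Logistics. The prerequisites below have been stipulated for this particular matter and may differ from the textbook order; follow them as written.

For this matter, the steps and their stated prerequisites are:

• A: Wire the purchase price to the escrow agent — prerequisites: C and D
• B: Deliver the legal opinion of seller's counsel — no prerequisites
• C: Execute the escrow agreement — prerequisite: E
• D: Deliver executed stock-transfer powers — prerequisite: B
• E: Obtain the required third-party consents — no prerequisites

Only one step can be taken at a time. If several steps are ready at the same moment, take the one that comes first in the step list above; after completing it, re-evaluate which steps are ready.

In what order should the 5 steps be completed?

B, D, E, C, A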